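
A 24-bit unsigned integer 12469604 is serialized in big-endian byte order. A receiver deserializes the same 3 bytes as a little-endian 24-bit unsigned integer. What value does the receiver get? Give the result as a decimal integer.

6571454

12469604 in 24-bit hexadecimal is 0xBE4564.
Stored big-endian, the bytes at ascending addresses are BE 45 64.
Read back as little-endian, the first byte is least significant, giving 0x6445BE.
0x6445BE = 6571454.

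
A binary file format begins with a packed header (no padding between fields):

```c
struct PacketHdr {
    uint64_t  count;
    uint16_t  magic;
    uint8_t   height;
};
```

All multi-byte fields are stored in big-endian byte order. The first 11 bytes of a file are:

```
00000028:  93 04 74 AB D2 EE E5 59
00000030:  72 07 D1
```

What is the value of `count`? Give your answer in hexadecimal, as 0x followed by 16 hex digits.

`count` is the first field, at byte offset 0, occupying 8 bytes.
Bytes at offsets 0..7: 93 04 74 AB D2 EE E5 59.
Big-endian stores the most-significant byte at the lowest address.
The bytes are already most-significant first: 0x930474ABD2EEE559.

0x930474ABD2EEE559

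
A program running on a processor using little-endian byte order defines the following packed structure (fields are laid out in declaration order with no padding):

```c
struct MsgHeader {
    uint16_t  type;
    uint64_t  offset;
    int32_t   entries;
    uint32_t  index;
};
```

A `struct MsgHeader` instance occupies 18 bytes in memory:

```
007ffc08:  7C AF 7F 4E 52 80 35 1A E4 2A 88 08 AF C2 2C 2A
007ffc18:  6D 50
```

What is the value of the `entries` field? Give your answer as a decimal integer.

-1028716408

`entries` follows `type` (2 B), `offset` (8 B), so it starts at offset 2 + 8 = 10 and occupies 4 bytes.
Bytes at offsets 10..13: 88 08 AF C2.
Little-endian stores the least-significant byte at the lowest address.
Reassemble most-significant byte first: C2 AF 08 88 → 0xC2AF0888.
Top bit is set, so as a signed 32-bit value this is 0xC2AF0888 − 2^32 = -1028716408.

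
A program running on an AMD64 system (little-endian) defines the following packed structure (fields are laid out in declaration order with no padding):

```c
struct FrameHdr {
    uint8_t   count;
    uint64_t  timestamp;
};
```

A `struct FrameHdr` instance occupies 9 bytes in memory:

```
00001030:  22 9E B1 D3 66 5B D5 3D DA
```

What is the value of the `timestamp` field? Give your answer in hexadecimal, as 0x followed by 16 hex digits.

0xDA3DD55B66D3B19E

`timestamp` follows `count` (1 byte), so it starts at byte offset 1 and occupies 8 bytes.
Bytes at offsets 1..8: 9E B1 D3 66 5B D5 3D DA.
Little-endian: lowest address holds the least-significant byte.
Reassemble most-significant byte first: DA 3D D5 5B 66 D3 B1 9E → 0xDA3DD55B66D3B19E.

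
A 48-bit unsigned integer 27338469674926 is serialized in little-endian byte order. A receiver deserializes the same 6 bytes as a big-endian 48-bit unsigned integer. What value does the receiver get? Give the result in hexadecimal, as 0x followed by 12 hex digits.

27338469674926 in 48-bit hexadecimal is 0x18DD3BC60FAE.
Stored little-endian, the bytes at ascending addresses are AE 0F C6 3B DD 18.
Read back as big-endian, the last byte is least significant, giving 0xAE0FC63BDD18.

0xAE0FC63BDD18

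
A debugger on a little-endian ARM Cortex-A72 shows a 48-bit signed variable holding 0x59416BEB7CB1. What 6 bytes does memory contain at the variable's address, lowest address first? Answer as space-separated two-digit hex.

B1 7C EB 6B 41 59

Split into bytes (most-significant first): 59 41 6B EB 7C B1.
In little-endian order the low byte comes first in memory.
So at ascending addresses the bytes are B1 7C EB 6B 41 59.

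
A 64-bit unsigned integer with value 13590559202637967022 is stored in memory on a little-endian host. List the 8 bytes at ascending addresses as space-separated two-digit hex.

13590559202637967022 in hexadecimal, padded to 64 bits, is 0xBC9B5D96C426EEAE.
Split into bytes (most-significant first): BC 9B 5D 96 C4 26 EE AE.
In little-endian order the low byte comes first in memory.
So at ascending addresses the bytes are AE EE 26 C4 96 5D 9B BC.

AE EE 26 C4 96 5D 9B BC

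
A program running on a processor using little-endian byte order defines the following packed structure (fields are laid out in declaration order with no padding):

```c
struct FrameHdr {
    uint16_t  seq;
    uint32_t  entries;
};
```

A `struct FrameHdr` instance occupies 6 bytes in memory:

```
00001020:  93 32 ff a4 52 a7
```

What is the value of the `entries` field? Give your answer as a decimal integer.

2807211263

`entries` follows `seq` (2 bytes), so it starts at byte offset 2 and occupies 4 bytes.
Bytes at offsets 2..5: FF A4 52 A7.
Little-endian: lowest address holds the least-significant byte.
Reassemble most-significant byte first: A7 52 A4 FF → 0xA752A4FF.
0xA752A4FF = 2807211263.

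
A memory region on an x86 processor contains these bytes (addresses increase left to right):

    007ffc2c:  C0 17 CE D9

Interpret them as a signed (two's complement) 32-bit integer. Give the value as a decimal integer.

Little-endian stores the least-significant byte at the lowest address.
Reassemble most-significant byte first: D9 CE 17 C0 → 0xD9CE17C0.
Top bit is set, so as a signed 32-bit value this is 0xD9CE17C0 − 2^32 = -640804928.

-640804928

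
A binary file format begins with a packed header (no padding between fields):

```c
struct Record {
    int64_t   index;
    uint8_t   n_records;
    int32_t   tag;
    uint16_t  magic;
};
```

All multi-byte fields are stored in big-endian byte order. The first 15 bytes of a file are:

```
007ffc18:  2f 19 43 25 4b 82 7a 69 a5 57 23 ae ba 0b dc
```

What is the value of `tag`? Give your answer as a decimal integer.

`tag` follows `index` (8 B), `n_records` (1 B), so it starts at offset 8 + 1 = 9 and occupies 4 bytes.
Bytes at offsets 9..12: 57 23 AE BA.
In big-endian order the high byte comes first in memory.
The bytes are already most-significant first: 0x5723AEBA.
0x5723AEBA = 1461956282.

1461956282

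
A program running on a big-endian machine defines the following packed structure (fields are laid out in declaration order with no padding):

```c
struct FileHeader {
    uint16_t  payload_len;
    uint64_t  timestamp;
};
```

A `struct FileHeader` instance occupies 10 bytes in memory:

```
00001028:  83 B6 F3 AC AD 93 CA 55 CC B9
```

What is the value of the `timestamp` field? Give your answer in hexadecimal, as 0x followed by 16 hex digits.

0xF3ACAD93CA55CCB9

`timestamp` follows `payload_len` (2 bytes), so it starts at byte offset 2 and occupies 8 bytes.
Bytes at offsets 2..9: F3 AC AD 93 CA 55 CC B9.
Big-endian stores the most-significant byte at the lowest address.
The bytes are already most-significant first: 0xF3ACAD93CA55CCB9.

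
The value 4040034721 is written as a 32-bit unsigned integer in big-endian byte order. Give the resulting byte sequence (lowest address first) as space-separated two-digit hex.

4040034721 in hexadecimal, padded to 32 bits, is 0xF0CE09A1.
Split into bytes (most-significant first): F0 CE 09 A1.
Big-endian stores the most-significant byte at the lowest address.
So the memory order matches the most-significant-first order: F0 CE 09 A1.

F0 CE 09 A1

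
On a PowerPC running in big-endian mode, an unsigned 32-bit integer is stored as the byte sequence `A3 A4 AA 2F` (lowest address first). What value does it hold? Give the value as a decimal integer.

2745477679

Big-endian: lowest address holds the most-significant byte.
The bytes are already most-significant first: 0xA3A4AA2F.
0xA3A4AA2F = 2745477679.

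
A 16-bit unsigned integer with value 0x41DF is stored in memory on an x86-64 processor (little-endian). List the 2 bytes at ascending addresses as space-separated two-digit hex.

Split into bytes (most-significant first): 41 DF.
Little-endian: lowest address holds the least-significant byte.
So at ascending addresses the bytes are DF 41.

DF 41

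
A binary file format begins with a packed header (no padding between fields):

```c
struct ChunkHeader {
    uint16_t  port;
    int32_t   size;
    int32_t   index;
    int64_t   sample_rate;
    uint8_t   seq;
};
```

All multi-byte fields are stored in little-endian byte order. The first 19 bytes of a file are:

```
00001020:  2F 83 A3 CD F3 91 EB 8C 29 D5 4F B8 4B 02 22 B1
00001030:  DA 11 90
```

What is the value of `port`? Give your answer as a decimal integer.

33583

`port` is the first field, at byte offset 0, occupying 2 bytes.
Bytes at offsets 0..1: 2F 83.
In little-endian order the low byte comes first in memory.
Reassemble most-significant byte first: 83 2F → 0x832F.
0x832F = 33583.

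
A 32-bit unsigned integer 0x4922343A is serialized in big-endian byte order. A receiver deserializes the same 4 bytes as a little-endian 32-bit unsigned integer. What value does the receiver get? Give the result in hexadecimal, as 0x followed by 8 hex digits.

0x3A342249

Stored big-endian, the bytes at ascending addresses are 49 22 34 3A.
Read back as little-endian, the first byte is least significant, giving 0x3A342249.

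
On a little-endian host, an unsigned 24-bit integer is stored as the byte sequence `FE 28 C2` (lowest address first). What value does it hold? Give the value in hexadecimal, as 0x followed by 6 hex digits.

0xC228FE

In little-endian order the low byte comes first in memory.
Reassemble most-significant byte first: C2 28 FE → 0xC228FE.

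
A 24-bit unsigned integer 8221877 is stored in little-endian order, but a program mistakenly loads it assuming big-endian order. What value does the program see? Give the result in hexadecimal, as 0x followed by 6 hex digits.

8221877 in 24-bit hexadecimal is 0x7D74B5.
Stored little-endian, the bytes at ascending addresses are B5 74 7D.
Read back as big-endian, the last byte is least significant, giving 0xB5747D.

0xB5747D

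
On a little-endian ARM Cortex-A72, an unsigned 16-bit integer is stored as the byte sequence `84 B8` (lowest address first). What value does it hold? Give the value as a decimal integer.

Little-endian: lowest address holds the least-significant byte.
Reassemble most-significant byte first: B8 84 → 0xB884.
0xB884 = 47236.

47236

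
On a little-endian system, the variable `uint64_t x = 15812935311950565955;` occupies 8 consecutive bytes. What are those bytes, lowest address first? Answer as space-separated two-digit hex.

43 52 0B BD E2 D4 72 DB

15812935311950565955 in hexadecimal, padded to 64 bits, is 0xDB72D4E2BD0B5243.
Split into bytes (most-significant first): DB 72 D4 E2 BD 0B 52 43.
Little-endian: lowest address holds the least-significant byte.
So at ascending addresses the bytes are 43 52 0B BD E2 D4 72 DB.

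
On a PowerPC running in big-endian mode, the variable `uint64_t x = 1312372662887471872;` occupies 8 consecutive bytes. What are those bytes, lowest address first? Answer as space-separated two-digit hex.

12 36 7B FB D0 57 5B 00

1312372662887471872 in hexadecimal, padded to 64 bits, is 0x12367BFBD0575B00.
Split into bytes (most-significant first): 12 36 7B FB D0 57 5B 00.
Big-endian stores the most-significant byte at the lowest address.
So the memory order matches the most-significant-first order: 12 36 7B FB D0 57 5B 00.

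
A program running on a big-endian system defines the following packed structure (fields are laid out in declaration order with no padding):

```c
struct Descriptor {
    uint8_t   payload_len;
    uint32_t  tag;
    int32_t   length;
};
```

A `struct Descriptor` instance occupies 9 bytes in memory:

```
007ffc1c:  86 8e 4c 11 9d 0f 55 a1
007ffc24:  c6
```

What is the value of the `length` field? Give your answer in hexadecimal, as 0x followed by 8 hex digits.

0x0F55A1C6

`length` follows `payload_len` (1 B), `tag` (4 B), so it starts at offset 1 + 4 = 5 and occupies 4 bytes.
Bytes at offsets 5..8: 0F 55 A1 C6.
Big-endian: lowest address holds the most-significant byte.
The bytes are already most-significant first: 0x0F55A1C6.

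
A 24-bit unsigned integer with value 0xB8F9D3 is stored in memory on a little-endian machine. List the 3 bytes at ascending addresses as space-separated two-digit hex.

D3 F9 B8

Split into bytes (most-significant first): B8 F9 D3.
Little-endian stores the least-significant byte at the lowest address.
So at ascending addresses the bytes are D3 F9 B8.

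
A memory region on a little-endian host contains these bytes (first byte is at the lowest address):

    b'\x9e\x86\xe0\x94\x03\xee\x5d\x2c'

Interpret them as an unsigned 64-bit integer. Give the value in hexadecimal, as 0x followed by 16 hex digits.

Little-endian: lowest address holds the least-significant byte.
Reassemble most-significant byte first: 2C 5D EE 03 94 E0 86 9E → 0x2C5DEE0394E0869E.

0x2C5DEE0394E0869E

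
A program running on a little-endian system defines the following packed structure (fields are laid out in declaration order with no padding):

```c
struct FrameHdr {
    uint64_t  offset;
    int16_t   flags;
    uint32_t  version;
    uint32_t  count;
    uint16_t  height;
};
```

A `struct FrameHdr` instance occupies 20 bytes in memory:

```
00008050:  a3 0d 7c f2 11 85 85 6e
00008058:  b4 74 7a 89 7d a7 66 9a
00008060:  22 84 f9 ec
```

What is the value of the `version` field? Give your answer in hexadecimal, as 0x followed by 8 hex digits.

`version` follows `offset` (8 B), `flags` (2 B), so it starts at offset 8 + 2 = 10 and occupies 4 bytes.
Bytes at offsets 10..13: 7A 89 7D A7.
In little-endian order the low byte comes first in memory.
Reassemble most-significant byte first: A7 7D 89 7A → 0xA77D897A.

0xA77D897A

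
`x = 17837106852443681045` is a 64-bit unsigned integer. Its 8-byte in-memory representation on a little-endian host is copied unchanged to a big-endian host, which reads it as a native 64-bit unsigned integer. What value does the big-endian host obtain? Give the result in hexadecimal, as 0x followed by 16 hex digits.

17837106852443681045 in 64-bit hexadecimal is 0xF78A222D60977115.
Stored little-endian, the bytes at ascending addresses are 15 71 97 60 2D 22 8A F7.
Read back as big-endian, the last byte is least significant, giving 0x157197602D228AF7.

0x157197602D228AF7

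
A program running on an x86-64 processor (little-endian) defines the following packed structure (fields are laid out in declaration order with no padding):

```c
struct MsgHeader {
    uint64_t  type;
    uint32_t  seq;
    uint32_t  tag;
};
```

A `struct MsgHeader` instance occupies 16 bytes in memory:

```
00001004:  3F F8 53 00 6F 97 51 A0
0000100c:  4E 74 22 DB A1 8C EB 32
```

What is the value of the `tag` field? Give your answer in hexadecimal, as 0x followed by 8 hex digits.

`tag` follows `type` (8 B), `seq` (4 B), so it starts at offset 8 + 4 = 12 and occupies 4 bytes.
Bytes at offsets 12..15: A1 8C EB 32.
Little-endian stores the least-significant byte at the lowest address.
Reassemble most-significant byte first: 32 EB 8C A1 → 0x32EB8CA1.

0x32EB8CA1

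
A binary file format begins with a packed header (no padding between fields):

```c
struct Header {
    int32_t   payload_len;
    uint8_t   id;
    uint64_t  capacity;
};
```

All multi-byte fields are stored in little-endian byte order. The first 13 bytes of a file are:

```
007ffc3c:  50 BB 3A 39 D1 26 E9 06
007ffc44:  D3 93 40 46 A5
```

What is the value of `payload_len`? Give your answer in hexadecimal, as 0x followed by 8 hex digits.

0x393ABB50

`payload_len` is the first field, at byte offset 0, occupying 4 bytes.
Bytes at offsets 0..3: 50 BB 3A 39.
Little-endian stores the least-significant byte at the lowest address.
Reassemble most-significant byte first: 39 3A BB 50 → 0x393ABB50.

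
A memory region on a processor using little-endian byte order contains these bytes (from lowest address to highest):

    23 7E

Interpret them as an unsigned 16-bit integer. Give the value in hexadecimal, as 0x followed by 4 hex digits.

In little-endian order the low byte comes first in memory.
Reassemble most-significant byte first: 7E 23 → 0x7E23.

0x7E23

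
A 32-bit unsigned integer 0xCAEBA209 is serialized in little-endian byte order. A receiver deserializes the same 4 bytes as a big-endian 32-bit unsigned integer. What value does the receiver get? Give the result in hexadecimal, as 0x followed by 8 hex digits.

Stored little-endian, the bytes at ascending addresses are 09 A2 EB CA.
Read back as big-endian, the last byte is least significant, giving 0x09A2EBCA.

0x09A2EBCA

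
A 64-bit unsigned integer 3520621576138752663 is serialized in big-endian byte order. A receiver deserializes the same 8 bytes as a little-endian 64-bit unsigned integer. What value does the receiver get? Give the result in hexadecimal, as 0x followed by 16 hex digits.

0x978253A2ABC2DB30

3520621576138752663 in 64-bit hexadecimal is 0x30DBC2ABA2538297.
Stored big-endian, the bytes at ascending addresses are 30 DB C2 AB A2 53 82 97.
Read back as little-endian, the first byte is least significant, giving 0x978253A2ABC2DB30.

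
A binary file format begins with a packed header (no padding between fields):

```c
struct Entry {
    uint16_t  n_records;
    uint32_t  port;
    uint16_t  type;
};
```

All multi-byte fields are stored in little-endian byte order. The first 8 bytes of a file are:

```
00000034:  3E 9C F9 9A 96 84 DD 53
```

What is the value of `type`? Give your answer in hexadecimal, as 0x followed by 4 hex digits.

`type` follows `n_records` (2 B), `port` (4 B), so it starts at offset 2 + 4 = 6 and occupies 2 bytes.
Bytes at offsets 6..7: DD 53.
Little-endian: lowest address holds the least-significant byte.
Reassemble most-significant byte first: 53 DD → 0x53DD.

0x53DD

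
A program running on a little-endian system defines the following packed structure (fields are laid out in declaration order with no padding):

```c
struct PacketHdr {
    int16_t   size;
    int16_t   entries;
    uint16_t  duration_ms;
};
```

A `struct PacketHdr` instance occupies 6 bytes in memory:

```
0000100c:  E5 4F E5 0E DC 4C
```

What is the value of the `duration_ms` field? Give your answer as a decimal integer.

19676

`duration_ms` follows `size` (2 B), `entries` (2 B), so it starts at offset 2 + 2 = 4 and occupies 2 bytes.
Bytes at offsets 4..5: DC 4C.
In little-endian order the low byte comes first in memory.
Reassemble most-significant byte first: 4C DC → 0x4CDC.
0x4CDC = 19676.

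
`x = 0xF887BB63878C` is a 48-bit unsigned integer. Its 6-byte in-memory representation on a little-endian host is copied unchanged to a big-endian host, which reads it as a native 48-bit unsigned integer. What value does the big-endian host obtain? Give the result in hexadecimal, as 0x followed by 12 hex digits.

Stored little-endian, the bytes at ascending addresses are 8C 87 63 BB 87 F8.
Read back as big-endian, the last byte is least significant, giving 0x8C8763BB87F8.

0x8C8763BB87F8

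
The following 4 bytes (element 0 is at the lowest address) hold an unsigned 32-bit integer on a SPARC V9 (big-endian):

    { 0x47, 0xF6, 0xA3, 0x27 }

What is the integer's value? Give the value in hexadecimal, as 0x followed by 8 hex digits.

0x47F6A327

Big-endian: lowest address holds the most-significant byte.
The bytes are already most-significant first: 0x47F6A327.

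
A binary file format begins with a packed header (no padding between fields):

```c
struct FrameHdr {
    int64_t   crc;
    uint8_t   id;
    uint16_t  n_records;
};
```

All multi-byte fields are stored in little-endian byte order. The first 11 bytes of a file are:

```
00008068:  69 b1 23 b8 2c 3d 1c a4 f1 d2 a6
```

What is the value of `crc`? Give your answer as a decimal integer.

`crc` is the first field, at byte offset 0, occupying 8 bytes.
Bytes at offsets 0..7: 69 B1 23 B8 2C 3D 1C A4.
Little-endian: lowest address holds the least-significant byte.
Reassemble most-significant byte first: A4 1C 3D 2C B8 23 B1 69 → 0xA41C3D2CB823B169.
Top bit is set, so as a signed 64-bit value this is 0xA41C3D2CB823B169 − 2^64 = -6621350089864269463.

-6621350089864269463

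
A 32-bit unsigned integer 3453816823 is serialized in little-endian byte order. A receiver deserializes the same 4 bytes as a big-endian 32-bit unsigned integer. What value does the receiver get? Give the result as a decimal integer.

4145012173

3453816823 in 32-bit hexadecimal is 0xCDDD0FF7.
Stored little-endian, the bytes at ascending addresses are F7 0F DD CD.
Read back as big-endian, the last byte is least significant, giving 0xF70FDDCD.
0xF70FDDCD = 4145012173.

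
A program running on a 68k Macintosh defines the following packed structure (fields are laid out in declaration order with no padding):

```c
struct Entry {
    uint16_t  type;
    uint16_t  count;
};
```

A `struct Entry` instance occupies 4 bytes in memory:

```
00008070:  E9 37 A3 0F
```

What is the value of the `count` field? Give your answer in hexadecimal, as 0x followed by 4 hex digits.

`count` follows `type` (2 bytes), so it starts at byte offset 2 and occupies 2 bytes.
Bytes at offsets 2..3: A3 0F.
Big-endian: lowest address holds the most-significant byte.
The bytes are already most-significant first: 0xA30F.

0xA30F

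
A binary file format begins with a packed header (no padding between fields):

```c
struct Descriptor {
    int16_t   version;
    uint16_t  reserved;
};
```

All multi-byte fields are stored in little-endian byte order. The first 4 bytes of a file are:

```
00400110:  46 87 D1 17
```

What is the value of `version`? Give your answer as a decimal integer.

-30906

`version` is the first field, at byte offset 0, occupying 2 bytes.
Bytes at offsets 0..1: 46 87.
Little-endian: lowest address holds the least-significant byte.
Reassemble most-significant byte first: 87 46 → 0x8746.
Top bit is set, so as a signed 16-bit value this is 0x8746 − 2^16 = -30906.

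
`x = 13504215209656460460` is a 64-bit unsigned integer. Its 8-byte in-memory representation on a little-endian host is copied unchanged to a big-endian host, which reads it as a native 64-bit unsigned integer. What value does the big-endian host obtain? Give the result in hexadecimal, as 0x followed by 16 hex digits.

13504215209656460460 in 64-bit hexadecimal is 0xBB689C2F4E0024AC.
Stored little-endian, the bytes at ascending addresses are AC 24 00 4E 2F 9C 68 BB.
Read back as big-endian, the last byte is least significant, giving 0xAC24004E2F9C68BB.

0xAC24004E2F9C68BB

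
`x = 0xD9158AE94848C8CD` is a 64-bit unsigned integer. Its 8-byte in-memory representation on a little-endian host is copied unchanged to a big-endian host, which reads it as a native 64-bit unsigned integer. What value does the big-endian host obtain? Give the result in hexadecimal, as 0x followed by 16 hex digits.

0xCDC84848E98A15D9

Stored little-endian, the bytes at ascending addresses are CD C8 48 48 E9 8A 15 D9.
Read back as big-endian, the last byte is least significant, giving 0xCDC84848E98A15D9.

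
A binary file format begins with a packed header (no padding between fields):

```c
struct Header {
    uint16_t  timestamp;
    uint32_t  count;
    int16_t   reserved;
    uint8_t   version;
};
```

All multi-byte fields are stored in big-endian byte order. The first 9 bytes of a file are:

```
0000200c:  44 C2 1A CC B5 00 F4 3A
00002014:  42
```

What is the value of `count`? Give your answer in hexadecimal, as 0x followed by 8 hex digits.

0x1ACCB500

`count` follows `timestamp` (2 bytes), so it starts at byte offset 2 and occupies 4 bytes.
Bytes at offsets 2..5: 1A CC B5 00.
Big-endian stores the most-significant byte at the lowest address.
The bytes are already most-significant first: 0x1ACCB500.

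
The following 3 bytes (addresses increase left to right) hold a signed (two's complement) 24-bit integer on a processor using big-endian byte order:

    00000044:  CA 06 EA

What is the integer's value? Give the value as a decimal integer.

Big-endian stores the most-significant byte at the lowest address.
The bytes are already most-significant first: 0xCA06EA.
Top bit is set, so as a signed 24-bit value this is 0xCA06EA − 2^24 = -3537174.

-3537174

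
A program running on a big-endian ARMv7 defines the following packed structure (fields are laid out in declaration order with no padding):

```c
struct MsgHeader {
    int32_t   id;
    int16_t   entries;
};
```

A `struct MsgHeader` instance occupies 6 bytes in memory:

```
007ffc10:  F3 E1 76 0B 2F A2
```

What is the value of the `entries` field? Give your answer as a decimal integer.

12194

`entries` follows `id` (4 bytes), so it starts at byte offset 4 and occupies 2 bytes.
Bytes at offsets 4..5: 2F A2.
Big-endian: lowest address holds the most-significant byte.
The bytes are already most-significant first: 0x2FA2.
0x2FA2 = 12194.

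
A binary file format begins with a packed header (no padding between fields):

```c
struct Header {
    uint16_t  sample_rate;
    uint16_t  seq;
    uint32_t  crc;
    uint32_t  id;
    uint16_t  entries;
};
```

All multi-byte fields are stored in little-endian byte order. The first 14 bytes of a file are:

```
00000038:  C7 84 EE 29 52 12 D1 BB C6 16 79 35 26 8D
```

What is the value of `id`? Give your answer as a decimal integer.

897128134

`id` follows `sample_rate` (2 B), `seq` (2 B), `crc` (4 B), so it starts at offset 2 + 2 + 4 = 8 and occupies 4 bytes.
Bytes at offsets 8..11: C6 16 79 35.
Little-endian stores the least-significant byte at the lowest address.
Reassemble most-significant byte first: 35 79 16 C6 → 0x357916C6.
0x357916C6 = 897128134.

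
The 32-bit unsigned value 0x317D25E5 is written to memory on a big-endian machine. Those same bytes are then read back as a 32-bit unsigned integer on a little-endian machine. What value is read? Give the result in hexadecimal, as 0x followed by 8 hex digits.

0xE5257D31

Stored big-endian, the bytes at ascending addresses are 31 7D 25 E5.
Read back as little-endian, the first byte is least significant, giving 0xE5257D31.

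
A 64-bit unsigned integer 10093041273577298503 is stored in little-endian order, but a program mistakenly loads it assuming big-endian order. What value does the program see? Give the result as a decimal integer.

10093041273577298503 in 64-bit hexadecimal is 0x8C11AF9026EE5A47.
Stored little-endian, the bytes at ascending addresses are 47 5A EE 26 90 AF 11 8C.
Read back as big-endian, the last byte is least significant, giving 0x475AEE2690AF118C.
0x475AEE2690AF118C = 5141683774000402828.

5141683774000402828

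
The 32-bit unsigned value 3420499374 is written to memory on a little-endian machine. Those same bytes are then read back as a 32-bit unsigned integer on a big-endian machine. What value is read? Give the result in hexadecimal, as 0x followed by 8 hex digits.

0xAEADE0CB

3420499374 in 32-bit hexadecimal is 0xCBE0ADAE.
Stored little-endian, the bytes at ascending addresses are AE AD E0 CB.
Read back as big-endian, the last byte is least significant, giving 0xAEADE0CB.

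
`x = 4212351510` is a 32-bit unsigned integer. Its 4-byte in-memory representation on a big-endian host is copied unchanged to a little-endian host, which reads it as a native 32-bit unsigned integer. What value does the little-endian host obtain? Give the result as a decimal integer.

375526395

4212351510 in 32-bit hexadecimal is 0xFB136216.
Stored big-endian, the bytes at ascending addresses are FB 13 62 16.
Read back as little-endian, the first byte is least significant, giving 0x166213FB.
0x166213FB = 375526395.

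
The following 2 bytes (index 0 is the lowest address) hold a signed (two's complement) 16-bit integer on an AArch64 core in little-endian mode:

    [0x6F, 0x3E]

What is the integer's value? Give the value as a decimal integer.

In little-endian order the low byte comes first in memory.
Reassemble most-significant byte first: 3E 6F → 0x3E6F.
0x3E6F = 15983.

15983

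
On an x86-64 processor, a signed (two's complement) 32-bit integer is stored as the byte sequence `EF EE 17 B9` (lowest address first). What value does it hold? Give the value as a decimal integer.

-1189613841

Little-endian stores the least-significant byte at the lowest address.
Reassemble most-significant byte first: B9 17 EE EF → 0xB917EEEF.
Top bit is set, so as a signed 32-bit value this is 0xB917EEEF − 2^32 = -1189613841.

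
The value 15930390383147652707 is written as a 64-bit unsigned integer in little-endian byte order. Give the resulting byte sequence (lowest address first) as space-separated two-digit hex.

63 96 D0 90 A6 1D 14 DD

15930390383147652707 in hexadecimal, padded to 64 bits, is 0xDD141DA690D09663.
Split into bytes (most-significant first): DD 14 1D A6 90 D0 96 63.
In little-endian order the low byte comes first in memory.
So at ascending addresses the bytes are 63 96 D0 90 A6 1D 14 DD.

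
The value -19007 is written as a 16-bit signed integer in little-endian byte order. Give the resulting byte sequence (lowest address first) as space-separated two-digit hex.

C1 B5

Two's complement of -19007 in 16 bits: 19007 = 0x4A3F; invert → 0xB5C0; add 1 → 0xB5C1.
Split into bytes (most-significant first): B5 C1.
Little-endian: lowest address holds the least-significant byte.
So at ascending addresses the bytes are C1 B5.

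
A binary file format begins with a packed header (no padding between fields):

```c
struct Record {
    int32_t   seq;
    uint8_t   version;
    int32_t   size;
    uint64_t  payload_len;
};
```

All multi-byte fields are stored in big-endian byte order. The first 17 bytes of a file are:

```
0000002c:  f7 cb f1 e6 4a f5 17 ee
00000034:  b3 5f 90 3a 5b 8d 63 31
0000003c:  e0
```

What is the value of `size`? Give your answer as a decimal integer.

-182980941

`size` follows `seq` (4 B), `version` (1 B), so it starts at offset 4 + 1 = 5 and occupies 4 bytes.
Bytes at offsets 5..8: F5 17 EE B3.
Big-endian stores the most-significant byte at the lowest address.
The bytes are already most-significant first: 0xF517EEB3.
Top bit is set, so as a signed 32-bit value this is 0xF517EEB3 − 2^32 = -182980941.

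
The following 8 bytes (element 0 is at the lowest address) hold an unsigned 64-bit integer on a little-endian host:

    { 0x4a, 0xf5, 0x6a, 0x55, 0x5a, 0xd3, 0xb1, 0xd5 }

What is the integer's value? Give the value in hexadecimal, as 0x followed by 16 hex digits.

Little-endian: lowest address holds the least-significant byte.
Reassemble most-significant byte first: D5 B1 D3 5A 55 6A F5 4A → 0xD5B1D35A556AF54A.

0xD5B1D35A556AF54A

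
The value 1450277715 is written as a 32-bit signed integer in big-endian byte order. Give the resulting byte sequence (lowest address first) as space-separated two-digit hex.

56 71 7B 53

1450277715 in hexadecimal, padded to 32 bits, is 0x56717B53.
Split into bytes (most-significant first): 56 71 7B 53.
Big-endian: lowest address holds the most-significant byte.
So the memory order matches the most-significant-first order: 56 71 7B 53.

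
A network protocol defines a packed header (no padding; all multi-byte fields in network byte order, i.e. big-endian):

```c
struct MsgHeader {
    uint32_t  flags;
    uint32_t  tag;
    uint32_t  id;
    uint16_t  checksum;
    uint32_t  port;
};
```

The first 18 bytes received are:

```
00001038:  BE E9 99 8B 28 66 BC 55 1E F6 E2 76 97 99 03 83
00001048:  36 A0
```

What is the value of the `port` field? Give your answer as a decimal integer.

`port` follows `flags` (4 B), `tag` (4 B), `id` (4 B), `checksum` (2 B), so it starts at offset 4 + 4 + 4 + 2 = 14 and occupies 4 bytes.
Bytes at offsets 14..17: 03 83 36 A0.
In big-endian order the high byte comes first in memory.
The bytes are already most-significant first: 0x038336A0.
0x038336A0 = 58930848.

58930848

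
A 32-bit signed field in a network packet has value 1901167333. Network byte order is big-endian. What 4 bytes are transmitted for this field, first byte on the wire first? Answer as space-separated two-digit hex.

71 51 82 E5

1901167333 in hexadecimal, padded to 32 bits, is 0x715182E5.
Split into bytes (most-significant first): 71 51 82 E5.
In big-endian order the high byte comes first in memory.
So the memory order matches the most-significant-first order: 71 51 82 E5.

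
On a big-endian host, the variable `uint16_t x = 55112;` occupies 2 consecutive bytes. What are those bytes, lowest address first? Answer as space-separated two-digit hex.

55112 in hexadecimal, padded to 16 bits, is 0xD748.
Split into bytes (most-significant first): D7 48.
Big-endian: lowest address holds the most-significant byte.
So the memory order matches the most-significant-first order: D7 48.

D7 48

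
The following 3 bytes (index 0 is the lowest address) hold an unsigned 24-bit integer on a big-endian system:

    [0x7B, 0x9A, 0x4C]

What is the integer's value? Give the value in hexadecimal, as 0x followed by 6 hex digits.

In big-endian order the high byte comes first in memory.
The bytes are already most-significant first: 0x7B9A4C.

0x7B9A4C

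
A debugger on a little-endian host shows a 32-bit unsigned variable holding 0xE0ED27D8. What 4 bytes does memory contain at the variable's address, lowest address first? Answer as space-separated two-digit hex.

Split into bytes (most-significant first): E0 ED 27 D8.
Little-endian: lowest address holds the least-significant byte.
So at ascending addresses the bytes are D8 27 ED E0.

D8 27 ED E0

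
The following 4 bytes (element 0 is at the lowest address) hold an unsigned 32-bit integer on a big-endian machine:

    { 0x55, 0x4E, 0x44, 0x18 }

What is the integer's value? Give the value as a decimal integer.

Big-endian stores the most-significant byte at the lowest address.
The bytes are already most-significant first: 0x554E4418.
0x554E4418 = 1431192600.

1431192600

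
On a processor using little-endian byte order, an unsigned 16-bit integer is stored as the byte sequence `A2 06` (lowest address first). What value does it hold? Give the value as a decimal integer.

1698

In little-endian order the low byte comes first in memory.
Reassemble most-significant byte first: 06 A2 → 0x06A2.
0x06A2 = 1698.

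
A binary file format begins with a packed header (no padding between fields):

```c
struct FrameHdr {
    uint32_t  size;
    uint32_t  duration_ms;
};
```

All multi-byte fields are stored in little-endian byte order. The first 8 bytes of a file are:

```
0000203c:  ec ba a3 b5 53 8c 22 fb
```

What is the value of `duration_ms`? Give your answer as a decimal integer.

`duration_ms` follows `size` (4 bytes), so it starts at byte offset 4 and occupies 4 bytes.
Bytes at offsets 4..7: 53 8C 22 FB.
Little-endian stores the least-significant byte at the lowest address.
Reassemble most-significant byte first: FB 22 8C 53 → 0xFB228C53.
0xFB228C53 = 4213345363.

4213345363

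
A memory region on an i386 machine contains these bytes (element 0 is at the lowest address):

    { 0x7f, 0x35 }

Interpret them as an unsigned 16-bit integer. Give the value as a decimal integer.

Little-endian: lowest address holds the least-significant byte.
Reassemble most-significant byte first: 35 7F → 0x357F.
0x357F = 13695.

13695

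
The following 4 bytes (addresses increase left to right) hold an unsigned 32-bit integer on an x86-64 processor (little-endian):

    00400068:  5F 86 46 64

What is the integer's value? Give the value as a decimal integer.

1682343519

Little-endian: lowest address holds the least-significant byte.
Reassemble most-significant byte first: 64 46 86 5F → 0x6446865F.
0x6446865F = 1682343519.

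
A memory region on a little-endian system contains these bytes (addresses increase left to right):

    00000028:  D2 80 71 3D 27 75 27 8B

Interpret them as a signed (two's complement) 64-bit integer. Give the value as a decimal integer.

-8419632166950829870

In little-endian order the low byte comes first in memory.
Reassemble most-significant byte first: 8B 27 75 27 3D 71 80 D2 → 0x8B2775273D7180D2.
Top bit is set, so as a signed 64-bit value this is 0x8B2775273D7180D2 − 2^64 = -8419632166950829870.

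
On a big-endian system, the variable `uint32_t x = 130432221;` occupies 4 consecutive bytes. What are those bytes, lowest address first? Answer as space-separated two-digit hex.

130432221 in hexadecimal, padded to 32 bits, is 0x07C63CDD.
Split into bytes (most-significant first): 07 C6 3C DD.
Big-endian stores the most-significant byte at the lowest address.
So the memory order matches the most-significant-first order: 07 C6 3C DD.

07 C6 3C DD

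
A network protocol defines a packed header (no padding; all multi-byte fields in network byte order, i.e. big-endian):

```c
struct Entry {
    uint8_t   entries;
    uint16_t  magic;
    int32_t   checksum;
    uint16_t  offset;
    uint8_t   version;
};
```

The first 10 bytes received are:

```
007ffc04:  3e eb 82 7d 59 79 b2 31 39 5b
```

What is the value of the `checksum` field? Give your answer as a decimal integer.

2103015858

`checksum` follows `entries` (1 B), `magic` (2 B), so it starts at offset 1 + 2 = 3 and occupies 4 bytes.
Bytes at offsets 3..6: 7D 59 79 B2.
In big-endian order the high byte comes first in memory.
The bytes are already most-significant first: 0x7D5979B2.
0x7D5979B2 = 2103015858.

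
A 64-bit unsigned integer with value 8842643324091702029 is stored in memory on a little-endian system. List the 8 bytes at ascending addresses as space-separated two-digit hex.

8842643324091702029 in hexadecimal, padded to 64 bits, is 0x7AB76140BFF71B0D.
Split into bytes (most-significant first): 7A B7 61 40 BF F7 1B 0D.
Little-endian: lowest address holds the least-significant byte.
So at ascending addresses the bytes are 0D 1B F7 BF 40 61 B7 7A.

0D 1B F7 BF 40 61 B7 7A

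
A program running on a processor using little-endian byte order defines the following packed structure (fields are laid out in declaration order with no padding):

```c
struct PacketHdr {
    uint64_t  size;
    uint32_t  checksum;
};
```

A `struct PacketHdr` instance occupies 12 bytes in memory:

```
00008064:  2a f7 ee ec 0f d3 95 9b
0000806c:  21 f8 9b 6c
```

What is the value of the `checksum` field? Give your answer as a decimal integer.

1822160929

`checksum` follows `size` (8 bytes), so it starts at byte offset 8 and occupies 4 bytes.
Bytes at offsets 8..11: 21 F8 9B 6C.
Little-endian stores the least-significant byte at the lowest address.
Reassemble most-significant byte first: 6C 9B F8 21 → 0x6C9BF821.
0x6C9BF821 = 1822160929.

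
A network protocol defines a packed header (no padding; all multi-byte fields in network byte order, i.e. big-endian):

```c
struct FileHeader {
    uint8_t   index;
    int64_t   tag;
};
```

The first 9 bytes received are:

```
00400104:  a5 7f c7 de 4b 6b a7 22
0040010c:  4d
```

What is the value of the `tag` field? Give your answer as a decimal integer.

`tag` follows `index` (1 byte), so it starts at byte offset 1 and occupies 8 bytes.
Bytes at offsets 1..8: 7F C7 DE 4B 6B A7 22 4D.
In big-endian order the high byte comes first in memory.
The bytes are already most-significant first: 0x7FC7DE4B6BA7224D.
0x7FC7DE4B6BA7224D = 9207572378692297293.

9207572378692297293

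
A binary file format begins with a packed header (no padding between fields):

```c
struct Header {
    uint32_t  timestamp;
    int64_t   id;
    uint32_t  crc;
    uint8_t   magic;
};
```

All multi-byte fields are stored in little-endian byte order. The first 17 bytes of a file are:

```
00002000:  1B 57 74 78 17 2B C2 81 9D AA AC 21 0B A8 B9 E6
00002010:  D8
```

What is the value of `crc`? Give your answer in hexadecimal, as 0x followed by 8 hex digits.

0xE6B9A80B

`crc` follows `timestamp` (4 B), `id` (8 B), so it starts at offset 4 + 8 = 12 and occupies 4 bytes.
Bytes at offsets 12..15: 0B A8 B9 E6.
Little-endian: lowest address holds the least-significant byte.
Reassemble most-significant byte first: E6 B9 A8 0B → 0xE6B9A80B.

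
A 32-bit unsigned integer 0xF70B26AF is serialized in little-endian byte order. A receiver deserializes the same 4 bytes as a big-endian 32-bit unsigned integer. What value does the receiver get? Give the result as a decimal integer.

2938506231

Stored little-endian, the bytes at ascending addresses are AF 26 0B F7.
Read back as big-endian, the last byte is least significant, giving 0xAF260BF7.
0xAF260BF7 = 2938506231.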